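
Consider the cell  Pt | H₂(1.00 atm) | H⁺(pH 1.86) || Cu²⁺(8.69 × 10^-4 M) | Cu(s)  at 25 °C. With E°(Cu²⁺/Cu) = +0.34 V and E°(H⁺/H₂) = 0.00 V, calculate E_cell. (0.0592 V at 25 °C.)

0.36 V

The Cu²⁺/Cu couple is the cathode, so E°_cell = 0.34 V; n = 2.
[H⁺] = 10^(−1.86) = 0.014 M, and Q = [H⁺]^2 / ([Cu²⁺]·P(H₂)) = 0.219.
E = E° − (0.0592/2) log Q = 0.34 − (0.0592/2)(-0.659) = 0.360 V.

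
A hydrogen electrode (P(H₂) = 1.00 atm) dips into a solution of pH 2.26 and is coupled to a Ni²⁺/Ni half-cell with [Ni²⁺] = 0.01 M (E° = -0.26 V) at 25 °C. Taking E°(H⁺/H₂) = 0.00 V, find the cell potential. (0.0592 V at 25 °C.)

The hydrogen couple is the cathode, so E°_cell = 0.26 V; n = 2.
[H⁺] = 10^(−2.26) = 0.0055 M, and Q = [Ni²⁺]·P(H₂) / [H⁺]^2 = 331.
E = E° − (0.0592/2) log Q = 0.26 − (0.0592/2)(2.520) = 0.185 V.

0.19 V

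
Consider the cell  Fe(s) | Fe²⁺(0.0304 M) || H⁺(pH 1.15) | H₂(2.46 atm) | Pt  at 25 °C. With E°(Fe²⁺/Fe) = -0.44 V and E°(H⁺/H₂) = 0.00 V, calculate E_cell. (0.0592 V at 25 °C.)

0.41 V

The hydrogen couple is the cathode, so E°_cell = 0.44 V; n = 2.
[H⁺] = 10^(−1.15) = 0.071 M, and Q = [Fe²⁺]·P(H₂) / [H⁺]^2 = 14.9.
E = E° − (0.0592/2) log Q = 0.44 − (0.0592/2)(1.174) = 0.405 V.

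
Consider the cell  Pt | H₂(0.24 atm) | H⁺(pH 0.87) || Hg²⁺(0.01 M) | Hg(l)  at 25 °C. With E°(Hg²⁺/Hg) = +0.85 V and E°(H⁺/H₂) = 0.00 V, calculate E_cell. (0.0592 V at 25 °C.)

0.82 V

The Hg²⁺/Hg couple is the cathode, so E°_cell = 0.85 V; n = 2.
[H⁺] = 10^(−0.87) = 0.13 M, and Q = [H⁺]^2 / ([Hg²⁺]·P(H₂)) = 7.58.
E = E° − (0.0592/2) log Q = 0.85 − (0.0592/2)(0.880) = 0.824 V.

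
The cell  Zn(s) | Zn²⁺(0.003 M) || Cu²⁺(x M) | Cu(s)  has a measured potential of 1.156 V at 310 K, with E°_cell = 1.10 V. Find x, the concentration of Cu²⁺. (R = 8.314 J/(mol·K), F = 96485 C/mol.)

From the Nernst equation, ln Q = nF(E° − E)/RT = 2×96485×(1.10 − 1.156)/(8.314×310) = -4.193, so Q = 0.0151.
With Q = [Zn²⁺]/[Cu²⁺] and the known concentrations, [Cu²⁺] in the denominator gives [Cu²⁺] = 0.2 M.

0.2 M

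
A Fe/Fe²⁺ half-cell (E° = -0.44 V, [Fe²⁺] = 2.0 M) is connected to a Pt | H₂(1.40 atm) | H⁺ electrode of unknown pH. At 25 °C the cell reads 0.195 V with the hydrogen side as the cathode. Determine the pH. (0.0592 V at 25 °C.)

pH = 3.91

E°_cell = 0.44 V and n = 2.
log Q = n(E° − E)/0.0592 = 2×(0.44 − 0.195)/0.0592 = 8.277.
With Q = [Fe²⁺]·P(H₂) / [H⁺]^2, solving for [H⁺] gives log[H⁺] = -3.915, so pH = 3.91.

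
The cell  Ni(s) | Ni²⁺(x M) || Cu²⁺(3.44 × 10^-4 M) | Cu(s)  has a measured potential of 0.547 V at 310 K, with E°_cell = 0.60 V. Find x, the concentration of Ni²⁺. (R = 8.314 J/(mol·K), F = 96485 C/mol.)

From the Nernst equation, ln Q = nF(E° − E)/RT = 2×96485×(0.60 − 0.547)/(8.314×310) = 3.968, so Q = 52.9.
With Q = [Ni²⁺]/[Cu²⁺] and the known concentrations, [Ni²⁺] in the numerator gives [Ni²⁺] = 0.018 M.

0.018 M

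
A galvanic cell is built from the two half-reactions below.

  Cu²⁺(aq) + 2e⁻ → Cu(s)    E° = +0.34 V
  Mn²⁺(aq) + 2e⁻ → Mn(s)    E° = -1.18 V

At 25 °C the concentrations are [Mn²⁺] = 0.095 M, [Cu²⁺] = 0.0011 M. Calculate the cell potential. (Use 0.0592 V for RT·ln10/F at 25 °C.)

1.46 V

The Cu²⁺/Cu couple has the higher reduction potential and acts as the cathode, so E°_cell = +0.34 − (-1.18) = 1.52 V.
Balancing electrons gives n = 2; the reaction quotient is Q = [Mn²⁺]/[Cu²⁺] = 86.4.
At 25 °C, E = E° − (0.0592/n) log Q = 1.52 − (0.0592/2)(1.936) = 1.520 − 0.057 = 1.463 V.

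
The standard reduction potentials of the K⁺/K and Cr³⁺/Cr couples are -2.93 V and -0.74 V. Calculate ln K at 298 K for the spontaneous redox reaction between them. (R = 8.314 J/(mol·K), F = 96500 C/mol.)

E°_cell = -0.74 − (-2.93) = 2.19 V, with n = 3 electrons transferred.
At equilibrium E = 0, so the Nernst equation gives ln K = nFE°/RT = (3)(96500)(2.19)/((8.314)(298)) = 255.90.

ln K = 255.9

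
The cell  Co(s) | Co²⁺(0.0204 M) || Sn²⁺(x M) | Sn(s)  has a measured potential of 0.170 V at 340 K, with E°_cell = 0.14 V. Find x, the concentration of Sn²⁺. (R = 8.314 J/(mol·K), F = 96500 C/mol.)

0.16 M

From the Nernst equation, ln Q = nF(E° − E)/RT = 2×96500×(0.14 − 0.170)/(8.314×340) = -2.048, so Q = 0.129.
With Q = [Co²⁺]/[Sn²⁺] and the known concentrations, [Sn²⁺] in the denominator gives [Sn²⁺] = 0.16 M.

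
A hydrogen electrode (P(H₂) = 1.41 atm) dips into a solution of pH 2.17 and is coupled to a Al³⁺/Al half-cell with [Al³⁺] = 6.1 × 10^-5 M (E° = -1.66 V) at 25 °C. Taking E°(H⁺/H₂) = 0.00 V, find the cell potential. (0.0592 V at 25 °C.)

1.61 V

The hydrogen couple is the cathode, so E°_cell = 1.66 V; n = 6.
[H⁺] = 10^(−2.17) = 0.0068 M, and Q = [Al³⁺]^2·P(H₂)^3 / [H⁺]^6 = 1.09 × 10^5.
E = E° − (0.0592/6) log Q = 1.66 − (0.0592/6)(5.038) = 1.610 V.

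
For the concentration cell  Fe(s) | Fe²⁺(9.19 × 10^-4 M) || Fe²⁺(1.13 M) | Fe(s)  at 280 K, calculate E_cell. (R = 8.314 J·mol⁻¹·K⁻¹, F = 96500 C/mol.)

Both half-cells are Fe²⁺/Fe, so E°_cell = 0. The concentrated side is the cathode; the cell reaction moves Fe²⁺ from high to low concentration with n = 2.
Q = [Fe²⁺]_dilute/[Fe²⁺]_conc = 9.19 × 10^-4/1.13 = 8.13 × 10^-4.
E = 0 − (RT/nF) ln Q = −((8.314×280)/(2×96500))(-7.114) = 0.0858 V.

0.086 V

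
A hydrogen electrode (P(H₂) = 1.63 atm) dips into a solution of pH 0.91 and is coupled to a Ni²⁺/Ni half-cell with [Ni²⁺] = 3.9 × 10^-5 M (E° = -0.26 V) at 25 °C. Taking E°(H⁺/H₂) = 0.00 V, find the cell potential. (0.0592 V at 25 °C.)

0.33 V

The hydrogen couple is the cathode, so E°_cell = 0.26 V; n = 2.
[H⁺] = 10^(−0.91) = 0.12 M, and Q = [Ni²⁺]·P(H₂) / [H⁺]^2 = 0.00420.
E = E° − (0.0592/2) log Q = 0.26 − (0.0592/2)(-2.377) = 0.330 V.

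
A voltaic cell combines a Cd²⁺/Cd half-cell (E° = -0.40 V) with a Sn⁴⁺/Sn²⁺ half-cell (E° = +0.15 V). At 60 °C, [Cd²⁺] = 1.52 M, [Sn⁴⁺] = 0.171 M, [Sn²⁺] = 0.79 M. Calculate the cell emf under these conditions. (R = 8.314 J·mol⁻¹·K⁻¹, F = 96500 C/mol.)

0.522 V

The Sn⁴⁺/Sn²⁺ couple has the higher reduction potential and acts as the cathode, so E°_cell = +0.15 − (-0.40) = 0.55 V.
Balancing electrons gives n = 2; the reaction quotient is Q = [Cd²⁺]·[Sn²⁺]/[Sn⁴⁺] = 7.02.
E = E° − (RT/nF) ln Q = 0.55 − (8.314×333)/(2×96500) × (1.949) = 0.550 − 0.028 = 0.522 V.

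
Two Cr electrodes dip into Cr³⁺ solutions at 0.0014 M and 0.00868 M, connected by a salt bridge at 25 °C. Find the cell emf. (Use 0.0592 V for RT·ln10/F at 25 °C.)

Both half-cells are Cr³⁺/Cr, so E°_cell = 0. The concentrated side is the cathode; the cell reaction moves Cr³⁺ from high to low concentration with n = 3.
Q = [Cr³⁺]_dilute/[Cr³⁺]_conc = 0.0014/0.00868 = 0.161.
E = 0 − (0.0592/3) log Q = −(0.0592/3)(-0.792) = 0.0156 V.

0.016 V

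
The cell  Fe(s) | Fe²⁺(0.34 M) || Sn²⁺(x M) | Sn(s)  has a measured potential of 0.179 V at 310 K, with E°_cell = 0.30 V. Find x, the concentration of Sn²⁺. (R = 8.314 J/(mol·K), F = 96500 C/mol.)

From the Nernst equation, ln Q = nF(E° − E)/RT = 2×96500×(0.30 − 0.179)/(8.314×310) = 9.061, so Q = 8610.
With Q = [Fe²⁺]/[Sn²⁺] and the known concentrations, [Sn²⁺] in the denominator gives [Sn²⁺] = 3.9 × 10^-5 M.

3.9 × 10^-5 M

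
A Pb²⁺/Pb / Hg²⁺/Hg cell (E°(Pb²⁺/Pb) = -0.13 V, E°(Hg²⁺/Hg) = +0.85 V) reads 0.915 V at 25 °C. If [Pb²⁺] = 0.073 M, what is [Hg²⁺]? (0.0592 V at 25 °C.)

4.6 × 10^-4 M

From the Nernst equation, log Q = n(E° − E)/0.0592 = 2(0.98 − 0.915)/0.0592 = 2.196, so Q = 157.
With Q = [Pb²⁺]/[Hg²⁺] and the known concentrations, [Hg²⁺] in the denominator gives [Hg²⁺] = 4.6 × 10^-4 M.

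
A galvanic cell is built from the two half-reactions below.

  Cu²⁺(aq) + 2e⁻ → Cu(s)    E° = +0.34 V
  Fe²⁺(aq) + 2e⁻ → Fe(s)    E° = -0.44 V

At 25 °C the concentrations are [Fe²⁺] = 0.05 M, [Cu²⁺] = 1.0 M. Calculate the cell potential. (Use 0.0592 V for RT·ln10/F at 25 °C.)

The Cu²⁺/Cu couple has the higher reduction potential and acts as the cathode, so E°_cell = +0.34 − (-0.44) = 0.78 V.
Balancing electrons gives n = 2; the reaction quotient is Q = [Fe²⁺]/[Cu²⁺] = 0.0500.
At 25 °C, E = E° − (0.0592/n) log Q = 0.78 − (0.0592/2)(-1.301) = 0.780 + 0.039 = 0.819 V.

0.819 V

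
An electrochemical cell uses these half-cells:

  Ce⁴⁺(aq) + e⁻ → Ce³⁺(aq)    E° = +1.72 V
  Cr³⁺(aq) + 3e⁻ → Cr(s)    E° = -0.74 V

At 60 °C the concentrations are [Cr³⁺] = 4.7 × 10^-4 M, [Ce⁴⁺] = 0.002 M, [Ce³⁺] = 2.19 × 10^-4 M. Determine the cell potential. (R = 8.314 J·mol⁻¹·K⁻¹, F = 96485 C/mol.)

2.60 V

The Ce⁴⁺/Ce³⁺ couple has the higher reduction potential and acts as the cathode, so E°_cell = +1.72 − (-0.74) = 2.46 V.
Balancing electrons gives n = 3; the reaction quotient is Q = [Cr³⁺]·[Ce³⁺]^3/[Ce⁴⁺]^3 = 6.17 × 10^-7.
E = E° − (RT/nF) ln Q = 2.46 − (8.314×333)/(3×96485) × (-14.298) = 2.460 + 0.137 = 2.597 V.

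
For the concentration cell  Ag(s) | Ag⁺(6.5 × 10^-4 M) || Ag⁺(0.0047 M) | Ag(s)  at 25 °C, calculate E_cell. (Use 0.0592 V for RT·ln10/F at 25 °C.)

0.051 V

Both half-cells are Ag⁺/Ag, so E°_cell = 0. The concentrated side is the cathode; the cell reaction moves Ag⁺ from high to low concentration with n = 1.
Q = [Ag⁺]_dilute/[Ag⁺]_conc = 6.5 × 10^-4/0.0047 = 0.138.
E = 0 − (0.0592/1) log Q = −(0.0592/1)(-0.859) = 0.0509 V.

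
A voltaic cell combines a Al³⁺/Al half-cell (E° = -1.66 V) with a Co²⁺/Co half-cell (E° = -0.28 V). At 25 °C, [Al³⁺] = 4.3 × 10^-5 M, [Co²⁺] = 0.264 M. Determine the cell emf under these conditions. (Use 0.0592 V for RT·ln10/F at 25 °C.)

1.45 V

The Co²⁺/Co couple has the higher reduction potential and acts as the cathode, so E°_cell = -0.28 − (-1.66) = 1.38 V.
Balancing electrons gives n = 6; the reaction quotient is Q = [Al³⁺]^2/[Co²⁺]^3 = 1 × 10^-7.
At 25 °C, E = E° − (0.0592/n) log Q = 1.38 − (0.0592/6)(-6.998) = 1.380 + 0.069 = 1.449 V.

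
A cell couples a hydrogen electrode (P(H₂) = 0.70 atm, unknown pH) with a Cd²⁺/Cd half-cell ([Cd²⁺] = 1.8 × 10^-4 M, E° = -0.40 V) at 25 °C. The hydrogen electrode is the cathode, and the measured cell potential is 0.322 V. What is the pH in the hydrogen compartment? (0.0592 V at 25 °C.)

pH = 3.27

E°_cell = 0.40 V and n = 2.
log Q = n(E° − E)/0.0592 = 2×(0.40 − 0.322)/0.0592 = 2.635.
With Q = [Cd²⁺]·P(H₂) / [H⁺]^2, solving for [H⁺] gives log[H⁺] = -3.267, so pH = 3.27.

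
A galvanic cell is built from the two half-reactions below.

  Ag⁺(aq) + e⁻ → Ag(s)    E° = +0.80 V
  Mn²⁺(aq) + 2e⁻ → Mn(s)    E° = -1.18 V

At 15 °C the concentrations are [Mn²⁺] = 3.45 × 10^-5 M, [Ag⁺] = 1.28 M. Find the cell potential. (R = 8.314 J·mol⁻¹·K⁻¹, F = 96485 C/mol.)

2.11 V

The Ag⁺/Ag couple has the higher reduction potential and acts as the cathode, so E°_cell = +0.80 − (-1.18) = 1.98 V.
Balancing electrons gives n = 2; the reaction quotient is Q = [Mn²⁺]/[Ag⁺]^2 = 2.11 × 10^-5.
E = E° − (RT/nF) ln Q = 1.98 − (8.314×288)/(2×96485) × (-10.768) = 1.980 + 0.134 = 2.114 V.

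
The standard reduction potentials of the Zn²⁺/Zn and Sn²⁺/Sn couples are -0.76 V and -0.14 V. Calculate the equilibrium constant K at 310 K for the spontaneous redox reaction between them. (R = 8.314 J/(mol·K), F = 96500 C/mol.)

E°_cell = -0.14 − (-0.76) = 0.62 V, with n = 2 electrons transferred.
At equilibrium E = 0, so the Nernst equation gives ln K = nFE°/RT = (2)(96500)(0.62)/((8.314)(310)) = 46.43.
K = e^46.43 = 1.5 × 10^20.

1.5 × 10^20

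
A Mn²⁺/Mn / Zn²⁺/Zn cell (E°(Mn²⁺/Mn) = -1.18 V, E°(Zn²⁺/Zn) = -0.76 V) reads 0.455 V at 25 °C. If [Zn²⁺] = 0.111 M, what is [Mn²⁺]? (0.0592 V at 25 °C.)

From the Nernst equation, log Q = n(E° − E)/0.0592 = 2(0.42 − 0.455)/0.0592 = -1.182, so Q = 0.0657.
With Q = [Mn²⁺]/[Zn²⁺] and the known concentrations, [Mn²⁺] in the numerator gives [Mn²⁺] = 0.0073 M.

0.0073 M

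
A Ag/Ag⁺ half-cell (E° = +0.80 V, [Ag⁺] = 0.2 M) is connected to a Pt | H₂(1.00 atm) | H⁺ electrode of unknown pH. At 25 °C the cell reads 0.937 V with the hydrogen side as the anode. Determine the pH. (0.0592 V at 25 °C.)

E°_cell = 0.80 V and n = 2.
log Q = n(E° − E)/0.0592 = 2×(0.80 − 0.937)/0.0592 = -4.628.
With Q = [H⁺]^2 / ([Ag⁺]^2·P(H₂)), solving for [H⁺] gives log[H⁺] = -3.013, so pH = 3.01.

pH = 3.01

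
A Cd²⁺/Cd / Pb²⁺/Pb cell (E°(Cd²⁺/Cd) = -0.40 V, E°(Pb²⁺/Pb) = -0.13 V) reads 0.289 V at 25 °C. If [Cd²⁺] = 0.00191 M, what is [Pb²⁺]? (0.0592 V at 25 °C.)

From the Nernst equation, log Q = n(E° − E)/0.0592 = 2(0.27 − 0.289)/0.0592 = -0.642, so Q = 0.228.
With Q = [Cd²⁺]/[Pb²⁺] and the known concentrations, [Pb²⁺] in the denominator gives [Pb²⁺] = 0.0084 M.

0.0084 M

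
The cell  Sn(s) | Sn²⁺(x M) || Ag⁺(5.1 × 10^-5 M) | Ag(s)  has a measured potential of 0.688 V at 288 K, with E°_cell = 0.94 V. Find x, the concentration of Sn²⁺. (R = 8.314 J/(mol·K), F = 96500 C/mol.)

1.7 M

From the Nernst equation, ln Q = nF(E° − E)/RT = 2×96500×(0.94 − 0.688)/(8.314×288) = 20.312, so Q = 6.63 × 10^8.
With Q = [Sn²⁺]/[Ag⁺]^2 and the known concentrations, [Sn²⁺] in the numerator gives [Sn²⁺] = 1.7 M.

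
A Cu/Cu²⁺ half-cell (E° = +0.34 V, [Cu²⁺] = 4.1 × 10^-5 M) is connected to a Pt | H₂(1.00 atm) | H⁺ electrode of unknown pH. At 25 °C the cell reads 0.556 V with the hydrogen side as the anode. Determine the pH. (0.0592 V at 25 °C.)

E°_cell = 0.34 V and n = 2.
log Q = n(E° − E)/0.0592 = 2×(0.34 − 0.556)/0.0592 = -7.297.
With Q = [H⁺]^2 / ([Cu²⁺]·P(H₂)), solving for [H⁺] gives log[H⁺] = -5.842, so pH = 5.84.

pH = 5.84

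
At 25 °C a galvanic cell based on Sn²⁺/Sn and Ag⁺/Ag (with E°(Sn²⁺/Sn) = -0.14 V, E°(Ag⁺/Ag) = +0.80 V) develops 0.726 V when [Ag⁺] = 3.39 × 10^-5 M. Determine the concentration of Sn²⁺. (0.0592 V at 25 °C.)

From the Nernst equation, log Q = n(E° − E)/0.0592 = 2(0.94 − 0.726)/0.0592 = 7.230, so Q = 1.7 × 10^7.
With Q = [Sn²⁺]/[Ag⁺]^2 and the known concentrations, [Sn²⁺] in the numerator gives [Sn²⁺] = 0.02 M.

0.02 M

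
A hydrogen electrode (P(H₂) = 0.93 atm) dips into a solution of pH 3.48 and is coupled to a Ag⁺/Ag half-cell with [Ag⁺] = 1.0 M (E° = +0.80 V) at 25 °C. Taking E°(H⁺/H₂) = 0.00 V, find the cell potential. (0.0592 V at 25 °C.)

The Ag⁺/Ag couple is the cathode, so E°_cell = 0.80 V; n = 2.
[H⁺] = 10^(−3.48) = 3.3 × 10^-4 M, and Q = [H⁺]^2 / ([Ag⁺]^2·P(H₂)) = 1.18 × 10^-7.
E = E° − (0.0592/2) log Q = 0.80 − (0.0592/2)(-6.928) = 1.005 V.

1.01 V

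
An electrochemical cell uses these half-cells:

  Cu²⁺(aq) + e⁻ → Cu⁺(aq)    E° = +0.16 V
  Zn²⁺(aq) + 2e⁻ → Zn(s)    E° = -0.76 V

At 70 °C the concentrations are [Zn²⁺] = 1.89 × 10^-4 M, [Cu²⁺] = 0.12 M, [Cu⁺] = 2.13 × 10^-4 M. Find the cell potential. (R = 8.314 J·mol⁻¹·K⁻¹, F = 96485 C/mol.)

1.23 V

The Cu²⁺/Cu⁺ couple has the higher reduction potential and acts as the cathode, so E°_cell = +0.16 − (-0.76) = 0.92 V.
Balancing electrons gives n = 2; the reaction quotient is Q = [Zn²⁺]·[Cu⁺]^2/[Cu²⁺]^2 = 5.95 × 10^-10.
E = E° − (RT/nF) ln Q = 0.92 − (8.314×343)/(2×96485) × (-21.242) = 0.920 + 0.314 = 1.234 V.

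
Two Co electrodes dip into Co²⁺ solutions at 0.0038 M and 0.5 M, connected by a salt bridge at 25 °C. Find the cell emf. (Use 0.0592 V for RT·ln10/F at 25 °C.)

0.063 V

Both half-cells are Co²⁺/Co, so E°_cell = 0. The concentrated side is the cathode; the cell reaction moves Co²⁺ from high to low concentration with n = 2.
Q = [Co²⁺]_dilute/[Co²⁺]_conc = 0.0038/0.5 = 0.00760.
E = 0 − (0.0592/2) log Q = −(0.0592/2)(-2.119) = 0.0627 V.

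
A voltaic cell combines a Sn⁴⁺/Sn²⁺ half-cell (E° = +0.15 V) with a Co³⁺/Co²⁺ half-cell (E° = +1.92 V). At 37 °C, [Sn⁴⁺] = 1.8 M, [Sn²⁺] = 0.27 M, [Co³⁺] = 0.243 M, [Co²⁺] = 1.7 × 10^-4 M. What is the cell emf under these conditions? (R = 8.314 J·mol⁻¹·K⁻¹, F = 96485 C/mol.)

1.94 V

The Co³⁺/Co²⁺ couple has the higher reduction potential and acts as the cathode, so E°_cell = +1.92 − (+0.15) = 1.77 V.
Balancing electrons gives n = 2; the reaction quotient is Q = [Sn⁴⁺]·[Co²⁺]^2/([Sn²⁺]·[Co³⁺]^2) = 3.26 × 10^-6.
E = E° − (RT/nF) ln Q = 1.77 − (8.314×310)/(2×96485) × (-12.633) = 1.770 + 0.169 = 1.939 V.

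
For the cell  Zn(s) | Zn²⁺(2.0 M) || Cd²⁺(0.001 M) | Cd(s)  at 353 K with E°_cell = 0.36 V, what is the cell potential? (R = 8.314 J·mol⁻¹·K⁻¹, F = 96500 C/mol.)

Balancing electrons gives n = 2; the reaction quotient is Q = [Zn²⁺]/[Cd²⁺] = 2000.
E = E° − (RT/nF) ln Q = 0.36 − (8.314×353)/(2×96500) × (7.601) = 0.360 − 0.116 = 0.244 V.

0.244 V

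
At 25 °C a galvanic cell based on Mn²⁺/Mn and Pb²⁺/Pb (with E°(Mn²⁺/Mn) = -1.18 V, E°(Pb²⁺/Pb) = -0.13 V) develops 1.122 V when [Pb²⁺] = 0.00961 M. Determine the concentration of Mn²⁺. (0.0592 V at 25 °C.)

3.6 × 10^-5 M

From the Nernst equation, log Q = n(E° − E)/0.0592 = 2(1.05 − 1.122)/0.0592 = -2.432, so Q = 0.00369.
With Q = [Mn²⁺]/[Pb²⁺] and the known concentrations, [Mn²⁺] in the numerator gives [Mn²⁺] = 3.6 × 10^-5 M.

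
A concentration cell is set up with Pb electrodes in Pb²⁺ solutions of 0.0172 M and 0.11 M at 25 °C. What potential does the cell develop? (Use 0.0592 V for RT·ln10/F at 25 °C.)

0.024 V

Both half-cells are Pb²⁺/Pb, so E°_cell = 0. The concentrated side is the cathode; the cell reaction moves Pb²⁺ from high to low concentration with n = 2.
Q = [Pb²⁺]_dilute/[Pb²⁺]_conc = 0.0172/0.11 = 0.156.
E = 0 − (0.0592/2) log Q = −(0.0592/2)(-0.806) = 0.0239 V.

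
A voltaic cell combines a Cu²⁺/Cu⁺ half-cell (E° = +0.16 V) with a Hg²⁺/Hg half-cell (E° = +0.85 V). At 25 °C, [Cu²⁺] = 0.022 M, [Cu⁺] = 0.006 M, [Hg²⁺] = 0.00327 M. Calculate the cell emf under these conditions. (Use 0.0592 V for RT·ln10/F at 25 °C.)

0.583 V

The Hg²⁺/Hg couple has the higher reduction potential and acts as the cathode, so E°_cell = +0.85 − (+0.16) = 0.69 V.
Balancing electrons gives n = 2; the reaction quotient is Q = [Cu²⁺]^2/([Cu⁺]^2·[Hg²⁺]) = 4110.
At 25 °C, E = E° − (0.0592/n) log Q = 0.69 − (0.0592/2)(3.614) = 0.690 − 0.107 = 0.583 V.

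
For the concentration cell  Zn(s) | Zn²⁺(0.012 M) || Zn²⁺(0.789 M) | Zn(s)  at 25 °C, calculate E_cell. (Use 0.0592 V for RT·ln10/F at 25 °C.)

0.054 V

Both half-cells are Zn²⁺/Zn, so E°_cell = 0. The concentrated side is the cathode; the cell reaction moves Zn²⁺ from high to low concentration with n = 2.
Q = [Zn²⁺]_dilute/[Zn²⁺]_conc = 0.012/0.789 = 0.0152.
E = 0 − (0.0592/2) log Q = −(0.0592/2)(-1.818) = 0.0538 V.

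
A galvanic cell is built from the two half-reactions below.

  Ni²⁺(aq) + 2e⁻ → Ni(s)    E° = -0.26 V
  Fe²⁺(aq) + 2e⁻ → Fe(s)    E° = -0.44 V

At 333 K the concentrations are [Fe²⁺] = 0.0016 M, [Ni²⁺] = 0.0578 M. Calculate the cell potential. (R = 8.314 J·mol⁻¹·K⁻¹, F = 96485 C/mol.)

0.231 V

The Ni²⁺/Ni couple has the higher reduction potential and acts as the cathode, so E°_cell = -0.26 − (-0.44) = 0.18 V.
Balancing electrons gives n = 2; the reaction quotient is Q = [Fe²⁺]/[Ni²⁺] = 0.0277.
E = E° − (RT/nF) ln Q = 0.18 − (8.314×333)/(2×96485) × (-3.587) = 0.180 + 0.051 = 0.231 V.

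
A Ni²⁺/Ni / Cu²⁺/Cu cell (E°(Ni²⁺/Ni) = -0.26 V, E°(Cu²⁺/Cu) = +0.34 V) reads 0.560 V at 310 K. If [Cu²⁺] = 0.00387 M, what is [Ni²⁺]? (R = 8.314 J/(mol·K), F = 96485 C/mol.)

0.077 M

From the Nernst equation, ln Q = nF(E° − E)/RT = 2×96485×(0.60 − 0.560)/(8.314×310) = 2.995, so Q = 20.0.
With Q = [Ni²⁺]/[Cu²⁺] and the known concentrations, [Ni²⁺] in the numerator gives [Ni²⁺] = 0.077 M.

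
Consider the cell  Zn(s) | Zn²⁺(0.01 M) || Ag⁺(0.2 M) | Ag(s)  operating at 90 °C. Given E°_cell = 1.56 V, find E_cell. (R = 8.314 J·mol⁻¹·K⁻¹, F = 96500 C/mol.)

Balancing electrons gives n = 2; the reaction quotient is Q = [Zn²⁺]/[Ag⁺]^2 = 0.250.
E = E° − (RT/nF) ln Q = 1.56 − (8.314×363)/(2×96500) × (-1.386) = 1.560 + 0.022 = 1.582 V.

1.58 V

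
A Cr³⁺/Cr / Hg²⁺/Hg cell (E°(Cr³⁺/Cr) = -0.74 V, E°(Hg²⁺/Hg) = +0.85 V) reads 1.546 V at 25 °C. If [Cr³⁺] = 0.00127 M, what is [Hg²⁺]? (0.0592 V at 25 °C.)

3.8 × 10^-4 M

From the Nernst equation, log Q = n(E° − E)/0.0592 = 6(1.59 − 1.546)/0.0592 = 4.459, so Q = 2.88 × 10^4.
With Q = [Cr³⁺]^2/[Hg²⁺]^3 and the known concentrations, [Hg²⁺]^3 in the denominator gives [Hg²⁺] = 3.8 × 10^-4 M.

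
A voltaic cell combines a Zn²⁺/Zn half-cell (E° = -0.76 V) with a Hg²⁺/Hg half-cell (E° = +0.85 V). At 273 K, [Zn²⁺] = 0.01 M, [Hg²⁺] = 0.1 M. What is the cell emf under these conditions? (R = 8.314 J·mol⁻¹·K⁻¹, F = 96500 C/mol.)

The Hg²⁺/Hg couple has the higher reduction potential and acts as the cathode, so E°_cell = +0.85 − (-0.76) = 1.61 V.
Balancing electrons gives n = 2; the reaction quotient is Q = [Zn²⁺]/[Hg²⁺] = 0.100.
E = E° − (RT/nF) ln Q = 1.61 − (8.314×273)/(2×96500) × (-2.303) = 1.610 + 0.027 = 1.637 V.

1.64 V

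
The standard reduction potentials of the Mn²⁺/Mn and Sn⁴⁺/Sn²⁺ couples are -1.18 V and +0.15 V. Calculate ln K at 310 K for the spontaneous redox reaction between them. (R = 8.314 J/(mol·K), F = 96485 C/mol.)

ln K = 99.6

E°_cell = +0.15 − (-1.18) = 1.33 V, with n = 2 electrons transferred.
At equilibrium E = 0, so the Nernst equation gives ln K = nFE°/RT = (2)(96485)(1.33)/((8.314)(310)) = 99.58.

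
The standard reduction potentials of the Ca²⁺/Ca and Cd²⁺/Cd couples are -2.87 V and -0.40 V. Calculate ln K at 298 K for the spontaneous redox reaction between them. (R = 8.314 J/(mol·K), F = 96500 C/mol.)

E°_cell = -0.40 − (-2.87) = 2.47 V, with n = 2 electrons transferred.
At equilibrium E = 0, so the Nernst equation gives ln K = nFE°/RT = (2)(96500)(2.47)/((8.314)(298)) = 192.41.

ln K = 192.4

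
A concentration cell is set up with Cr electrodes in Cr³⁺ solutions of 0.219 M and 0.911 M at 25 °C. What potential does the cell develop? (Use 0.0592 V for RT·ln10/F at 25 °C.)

0.012 V

Both half-cells are Cr³⁺/Cr, so E°_cell = 0. The concentrated side is the cathode; the cell reaction moves Cr³⁺ from high to low concentration with n = 3.
Q = [Cr³⁺]_dilute/[Cr³⁺]_conc = 0.219/0.911 = 0.240.
E = 0 − (0.0592/3) log Q = −(0.0592/3)(-0.619) = 0.0122 V.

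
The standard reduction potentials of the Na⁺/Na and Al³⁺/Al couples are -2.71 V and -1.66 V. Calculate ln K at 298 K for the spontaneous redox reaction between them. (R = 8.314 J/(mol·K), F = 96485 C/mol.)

ln K = 122.7

E°_cell = -1.66 − (-2.71) = 1.05 V, with n = 3 electrons transferred.
At equilibrium E = 0, so the Nernst equation gives ln K = nFE°/RT = (3)(96485)(1.05)/((8.314)(298)) = 122.67.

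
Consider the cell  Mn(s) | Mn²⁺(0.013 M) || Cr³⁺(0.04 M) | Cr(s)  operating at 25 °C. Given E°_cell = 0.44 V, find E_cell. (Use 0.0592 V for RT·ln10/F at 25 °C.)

0.468 V

Balancing electrons gives n = 6; the reaction quotient is Q = [Mn²⁺]^3/[Cr³⁺]^2 = 0.00137.
At 25 °C, E = E° − (0.0592/n) log Q = 0.44 − (0.0592/6)(-2.862) = 0.440 + 0.028 = 0.468 V.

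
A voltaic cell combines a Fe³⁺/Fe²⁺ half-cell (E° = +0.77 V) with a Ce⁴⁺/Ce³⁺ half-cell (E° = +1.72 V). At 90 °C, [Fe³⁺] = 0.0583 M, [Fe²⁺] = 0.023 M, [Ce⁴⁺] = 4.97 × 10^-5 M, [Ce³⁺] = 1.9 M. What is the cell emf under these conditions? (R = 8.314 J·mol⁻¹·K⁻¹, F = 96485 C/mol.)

0.591 V

The Ce⁴⁺/Ce³⁺ couple has the higher reduction potential and acts as the cathode, so E°_cell = +1.72 − (+0.77) = 0.95 V.
Balancing electrons gives n = 1; the reaction quotient is Q = [Fe³⁺]·[Ce³⁺]/([Fe²⁺]·[Ce⁴⁺]) = 9.69 × 10^4.
E = E° − (RT/nF) ln Q = 0.95 − (8.314×363)/(1×96485) × (11.481) = 0.950 − 0.359 = 0.591 V.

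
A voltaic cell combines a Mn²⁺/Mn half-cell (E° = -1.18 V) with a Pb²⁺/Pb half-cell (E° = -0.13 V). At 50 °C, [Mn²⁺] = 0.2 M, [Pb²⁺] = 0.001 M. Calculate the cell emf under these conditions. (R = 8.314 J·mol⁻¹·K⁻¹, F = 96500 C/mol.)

0.976 V

The Pb²⁺/Pb couple has the higher reduction potential and acts as the cathode, so E°_cell = -0.13 − (-1.18) = 1.05 V.
Balancing electrons gives n = 2; the reaction quotient is Q = [Mn²⁺]/[Pb²⁺] = 200.
E = E° − (RT/nF) ln Q = 1.05 − (8.314×323)/(2×96500) × (5.298) = 1.050 − 0.074 = 0.976 V.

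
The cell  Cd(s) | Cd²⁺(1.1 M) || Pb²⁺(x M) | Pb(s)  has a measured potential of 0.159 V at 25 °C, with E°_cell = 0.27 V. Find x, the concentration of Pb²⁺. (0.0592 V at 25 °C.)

2 × 10^-4 M

From the Nernst equation, log Q = n(E° − E)/0.0592 = 2(0.27 − 0.159)/0.0592 = 3.750, so Q = 5620.
With Q = [Cd²⁺]/[Pb²⁺] and the known concentrations, [Pb²⁺] in the denominator gives [Pb²⁺] = 2 × 10^-4 M.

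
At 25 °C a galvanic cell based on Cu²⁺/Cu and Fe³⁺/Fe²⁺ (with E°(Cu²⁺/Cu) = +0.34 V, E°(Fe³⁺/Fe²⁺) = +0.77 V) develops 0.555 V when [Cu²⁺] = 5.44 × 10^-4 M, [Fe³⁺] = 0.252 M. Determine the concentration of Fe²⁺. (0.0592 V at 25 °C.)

From the Nernst equation, log Q = n(E° − E)/0.0592 = 2(0.43 − 0.555)/0.0592 = -4.223, so Q = 5.98 × 10^-5.
With Q = [Cu²⁺]·[Fe²⁺]^2/[Fe³⁺]^2 and the known concentrations, [Fe²⁺]^2 in the numerator gives [Fe²⁺] = 0.084 M.

0.084 M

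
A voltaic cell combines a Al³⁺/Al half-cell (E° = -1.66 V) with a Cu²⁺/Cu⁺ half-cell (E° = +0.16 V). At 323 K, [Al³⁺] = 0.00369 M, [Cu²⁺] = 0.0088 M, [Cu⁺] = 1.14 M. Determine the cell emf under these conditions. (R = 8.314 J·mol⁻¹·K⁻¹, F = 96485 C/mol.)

The Cu²⁺/Cu⁺ couple has the higher reduction potential and acts as the cathode, so E°_cell = +0.16 − (-1.66) = 1.82 V.
Balancing electrons gives n = 3; the reaction quotient is Q = [Al³⁺]·[Cu⁺]^3/[Cu²⁺]^3 = 8020.
E = E° − (RT/nF) ln Q = 1.82 − (8.314×323)/(3×96485) × (8.990) = 1.820 − 0.083 = 1.737 V.

1.74 V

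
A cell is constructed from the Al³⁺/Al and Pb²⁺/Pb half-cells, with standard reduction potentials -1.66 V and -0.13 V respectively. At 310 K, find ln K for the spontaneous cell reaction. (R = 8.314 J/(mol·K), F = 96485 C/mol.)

ln K = 343.7

E°_cell = -0.13 − (-1.66) = 1.53 V, with n = 6 electrons transferred.
At equilibrium E = 0, so the Nernst equation gives ln K = nFE°/RT = (6)(96485)(1.53)/((8.314)(310)) = 343.66.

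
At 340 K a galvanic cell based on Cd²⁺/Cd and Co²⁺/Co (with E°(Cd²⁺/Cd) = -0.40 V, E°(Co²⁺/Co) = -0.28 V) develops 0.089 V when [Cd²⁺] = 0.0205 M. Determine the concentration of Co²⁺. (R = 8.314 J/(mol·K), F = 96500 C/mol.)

0.0025 M

From the Nernst equation, ln Q = nF(E° − E)/RT = 2×96500×(0.12 − 0.089)/(8.314×340) = 2.117, so Q = 8.30.
With Q = [Cd²⁺]/[Co²⁺] and the known concentrations, [Co²⁺] in the denominator gives [Co²⁺] = 0.0025 M.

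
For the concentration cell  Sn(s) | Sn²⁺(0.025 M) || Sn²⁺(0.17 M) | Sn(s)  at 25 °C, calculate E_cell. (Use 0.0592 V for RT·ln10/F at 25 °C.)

Both half-cells are Sn²⁺/Sn, so E°_cell = 0. The concentrated side is the cathode; the cell reaction moves Sn²⁺ from high to low concentration with n = 2.
Q = [Sn²⁺]_dilute/[Sn²⁺]_conc = 0.025/0.17 = 0.147.
E = 0 − (0.0592/2) log Q = −(0.0592/2)(-0.833) = 0.0247 V.

0.025 V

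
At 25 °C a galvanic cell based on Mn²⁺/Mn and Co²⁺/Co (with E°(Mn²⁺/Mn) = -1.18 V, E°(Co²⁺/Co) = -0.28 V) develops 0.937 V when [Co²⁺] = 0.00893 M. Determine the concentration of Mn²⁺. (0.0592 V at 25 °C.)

From the Nernst equation, log Q = n(E° − E)/0.0592 = 2(0.90 − 0.937)/0.0592 = -1.250, so Q = 0.0562.
With Q = [Mn²⁺]/[Co²⁺] and the known concentrations, [Mn²⁺] in the numerator gives [Mn²⁺] = 5 × 10^-4 M.

5 × 10^-4 M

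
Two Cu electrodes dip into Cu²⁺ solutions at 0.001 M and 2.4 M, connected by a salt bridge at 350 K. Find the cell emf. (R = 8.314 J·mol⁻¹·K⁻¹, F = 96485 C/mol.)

Both half-cells are Cu²⁺/Cu, so E°_cell = 0. The concentrated side is the cathode; the cell reaction moves Cu²⁺ from high to low concentration with n = 2.
Q = [Cu²⁺]_dilute/[Cu²⁺]_conc = 0.001/2.4 = 4.17 × 10^-4.
E = 0 − (RT/nF) ln Q = −((8.314×350)/(2×96485))(-7.783) = 0.1174 V.

0.12 V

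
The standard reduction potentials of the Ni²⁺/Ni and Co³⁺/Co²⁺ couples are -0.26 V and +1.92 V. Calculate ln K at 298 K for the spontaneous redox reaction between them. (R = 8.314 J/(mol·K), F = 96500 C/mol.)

ln K = 169.8

E°_cell = +1.92 − (-0.26) = 2.18 V, with n = 2 electrons transferred.
At equilibrium E = 0, so the Nernst equation gives ln K = nFE°/RT = (2)(96500)(2.18)/((8.314)(298)) = 169.82.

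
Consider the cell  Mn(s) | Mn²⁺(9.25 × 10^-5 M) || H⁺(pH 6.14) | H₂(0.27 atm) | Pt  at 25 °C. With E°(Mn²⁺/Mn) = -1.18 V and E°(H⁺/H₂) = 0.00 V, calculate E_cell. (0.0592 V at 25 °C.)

0.95 V

The hydrogen couple is the cathode, so E°_cell = 1.18 V; n = 2.
[H⁺] = 10^(−6.14) = 7.2 × 10^-7 M, and Q = [Mn²⁺]·P(H₂) / [H⁺]^2 = 4.76 × 10^7.
E = E° − (0.0592/2) log Q = 1.18 − (0.0592/2)(7.678) = 0.953 V.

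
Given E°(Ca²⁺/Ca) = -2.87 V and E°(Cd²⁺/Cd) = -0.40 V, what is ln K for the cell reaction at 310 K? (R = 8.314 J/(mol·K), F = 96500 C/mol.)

ln K = 185.0

E°_cell = -0.40 − (-2.87) = 2.47 V, with n = 2 electrons transferred.
At equilibrium E = 0, so the Nernst equation gives ln K = nFE°/RT = (2)(96500)(2.47)/((8.314)(310)) = 184.96.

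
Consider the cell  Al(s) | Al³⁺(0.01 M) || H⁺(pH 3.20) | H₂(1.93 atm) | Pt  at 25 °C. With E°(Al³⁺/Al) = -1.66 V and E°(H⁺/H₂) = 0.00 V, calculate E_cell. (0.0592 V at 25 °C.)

1.50 V

The hydrogen couple is the cathode, so E°_cell = 1.66 V; n = 6.
[H⁺] = 10^(−3.20) = 6.3 × 10^-4 M, and Q = [Al³⁺]^2·P(H₂)^3 / [H⁺]^6 = 1.14 × 10^16.
E = E° − (0.0592/6) log Q = 1.66 − (0.0592/6)(16.057) = 1.502 V.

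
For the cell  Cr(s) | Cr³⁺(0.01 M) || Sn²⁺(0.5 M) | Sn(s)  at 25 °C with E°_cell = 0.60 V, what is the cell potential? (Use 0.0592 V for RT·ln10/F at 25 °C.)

0.631 V

Balancing electrons gives n = 6; the reaction quotient is Q = [Cr³⁺]^2/[Sn²⁺]^3 = 8 × 10^-4.
At 25 °C, E = E° − (0.0592/n) log Q = 0.60 − (0.0592/6)(-3.097) = 0.600 + 0.031 = 0.631 V.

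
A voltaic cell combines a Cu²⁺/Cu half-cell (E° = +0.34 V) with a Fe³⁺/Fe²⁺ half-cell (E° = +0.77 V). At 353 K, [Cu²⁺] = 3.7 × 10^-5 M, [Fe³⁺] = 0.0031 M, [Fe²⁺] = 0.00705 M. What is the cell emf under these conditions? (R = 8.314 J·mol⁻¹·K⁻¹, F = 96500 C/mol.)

0.560 V

The Fe³⁺/Fe²⁺ couple has the higher reduction potential and acts as the cathode, so E°_cell = +0.77 − (+0.34) = 0.43 V.
Balancing electrons gives n = 2; the reaction quotient is Q = [Cu²⁺]·[Fe²⁺]^2/[Fe³⁺]^2 = 1.91 × 10^-4.
E = E° − (RT/nF) ln Q = 0.43 − (8.314×353)/(2×96500) × (-8.561) = 0.430 + 0.130 = 0.560 V.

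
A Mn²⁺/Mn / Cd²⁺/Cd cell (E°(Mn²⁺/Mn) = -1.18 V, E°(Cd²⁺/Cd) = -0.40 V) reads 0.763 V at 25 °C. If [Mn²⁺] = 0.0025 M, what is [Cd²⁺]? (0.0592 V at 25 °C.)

6.7 × 10^-4 M

From the Nernst equation, log Q = n(E° − E)/0.0592 = 2(0.78 − 0.763)/0.0592 = 0.574, so Q = 3.75.
With Q = [Mn²⁺]/[Cd²⁺] and the known concentrations, [Cd²⁺] in the denominator gives [Cd²⁺] = 6.7 × 10^-4 M.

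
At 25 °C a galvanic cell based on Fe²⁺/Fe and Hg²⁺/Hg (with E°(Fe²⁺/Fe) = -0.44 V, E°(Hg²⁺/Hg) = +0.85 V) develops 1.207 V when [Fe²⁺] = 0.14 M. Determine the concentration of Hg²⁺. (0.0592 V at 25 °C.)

2.2 × 10^-4 M

From the Nernst equation, log Q = n(E° − E)/0.0592 = 2(1.29 − 1.207)/0.0592 = 2.804, so Q = 637.
With Q = [Fe²⁺]/[Hg²⁺] and the known concentrations, [Hg²⁺] in the denominator gives [Hg²⁺] = 2.2 × 10^-4 M.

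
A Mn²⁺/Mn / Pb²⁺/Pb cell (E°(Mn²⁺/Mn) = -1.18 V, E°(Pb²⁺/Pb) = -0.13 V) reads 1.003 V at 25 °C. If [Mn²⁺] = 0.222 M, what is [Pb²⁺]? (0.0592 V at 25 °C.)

0.0057 M

From the Nernst equation, log Q = n(E° − E)/0.0592 = 2(1.05 − 1.003)/0.0592 = 1.588, so Q = 38.7.
With Q = [Mn²⁺]/[Pb²⁺] and the known concentrations, [Pb²⁺] in the denominator gives [Pb²⁺] = 0.0057 M.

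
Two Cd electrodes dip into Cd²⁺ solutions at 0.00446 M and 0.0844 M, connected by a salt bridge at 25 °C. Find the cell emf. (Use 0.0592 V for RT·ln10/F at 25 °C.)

Both half-cells are Cd²⁺/Cd, so E°_cell = 0. The concentrated side is the cathode; the cell reaction moves Cd²⁺ from high to low concentration with n = 2.
Q = [Cd²⁺]_dilute/[Cd²⁺]_conc = 0.00446/0.0844 = 0.0528.
E = 0 − (0.0592/2) log Q = −(0.0592/2)(-1.277) = 0.0378 V.

0.038 V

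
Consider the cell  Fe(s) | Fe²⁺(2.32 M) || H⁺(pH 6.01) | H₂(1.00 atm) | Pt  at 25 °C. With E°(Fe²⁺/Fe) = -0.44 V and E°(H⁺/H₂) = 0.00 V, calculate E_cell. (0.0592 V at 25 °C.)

The hydrogen couple is the cathode, so E°_cell = 0.44 V; n = 2.
[H⁺] = 10^(−6.01) = 9.8 × 10^-7 M, and Q = [Fe²⁺]·P(H₂) / [H⁺]^2 = 2.43 × 10^12.
E = E° − (0.0592/2) log Q = 0.44 − (0.0592/2)(12.385) = 0.073 V.

0.073 V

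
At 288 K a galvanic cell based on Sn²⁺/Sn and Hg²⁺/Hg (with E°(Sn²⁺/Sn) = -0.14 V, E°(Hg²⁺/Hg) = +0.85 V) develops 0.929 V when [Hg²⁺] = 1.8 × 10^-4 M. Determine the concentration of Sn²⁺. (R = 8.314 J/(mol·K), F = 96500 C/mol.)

From the Nernst equation, ln Q = nF(E° − E)/RT = 2×96500×(0.99 − 0.929)/(8.314×288) = 4.917, so Q = 137.
With Q = [Sn²⁺]/[Hg²⁺] and the known concentrations, [Sn²⁺] in the numerator gives [Sn²⁺] = 0.025 M.

0.025 M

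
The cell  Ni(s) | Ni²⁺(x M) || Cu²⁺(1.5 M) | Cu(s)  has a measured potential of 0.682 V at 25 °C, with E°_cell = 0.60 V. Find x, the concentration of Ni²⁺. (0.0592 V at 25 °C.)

0.0025 M

From the Nernst equation, log Q = n(E° − E)/0.0592 = 2(0.60 − 0.682)/0.0592 = -2.770, so Q = 0.00170.
With Q = [Ni²⁺]/[Cu²⁺] and the known concentrations, [Ni²⁺] in the numerator gives [Ni²⁺] = 0.0025 M.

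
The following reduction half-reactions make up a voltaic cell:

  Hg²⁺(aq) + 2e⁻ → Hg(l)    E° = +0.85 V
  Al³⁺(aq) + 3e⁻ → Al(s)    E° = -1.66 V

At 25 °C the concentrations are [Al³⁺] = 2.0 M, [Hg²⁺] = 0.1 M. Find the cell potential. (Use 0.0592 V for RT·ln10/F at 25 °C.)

2.47 V

The Hg²⁺/Hg couple has the higher reduction potential and acts as the cathode, so E°_cell = +0.85 − (-1.66) = 2.51 V.
Balancing electrons gives n = 6; the reaction quotient is Q = [Al³⁺]^2/[Hg²⁺]^3 = 4000.
At 25 °C, E = E° − (0.0592/n) log Q = 2.51 − (0.0592/6)(3.602) = 2.510 − 0.036 = 2.474 V.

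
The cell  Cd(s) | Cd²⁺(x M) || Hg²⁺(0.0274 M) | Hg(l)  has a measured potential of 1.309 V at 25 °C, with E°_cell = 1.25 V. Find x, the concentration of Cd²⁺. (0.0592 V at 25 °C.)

From the Nernst equation, log Q = n(E° − E)/0.0592 = 2(1.25 − 1.309)/0.0592 = -1.993, so Q = 0.0102.
With Q = [Cd²⁺]/[Hg²⁺] and the known concentrations, [Cd²⁺] in the numerator gives [Cd²⁺] = 2.8 × 10^-4 M.

2.8 × 10^-4 M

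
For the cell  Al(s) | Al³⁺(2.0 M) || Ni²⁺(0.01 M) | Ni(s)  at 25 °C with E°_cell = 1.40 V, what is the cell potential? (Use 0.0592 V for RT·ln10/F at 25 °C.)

Balancing electrons gives n = 6; the reaction quotient is Q = [Al³⁺]^2/[Ni²⁺]^3 = 4 × 10^6.
At 25 °C, E = E° − (0.0592/n) log Q = 1.40 − (0.0592/6)(6.602) = 1.400 − 0.065 = 1.335 V.

1.33 V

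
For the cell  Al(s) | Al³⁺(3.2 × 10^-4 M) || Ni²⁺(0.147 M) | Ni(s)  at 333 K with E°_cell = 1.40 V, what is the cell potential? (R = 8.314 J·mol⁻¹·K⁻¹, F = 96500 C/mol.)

1.45 V

Balancing electrons gives n = 6; the reaction quotient is Q = [Al³⁺]^2/[Ni²⁺]^3 = 3.22 × 10^-5.
E = E° − (RT/nF) ln Q = 1.40 − (8.314×333)/(6×96500) × (-10.342) = 1.400 + 0.049 = 1.449 V.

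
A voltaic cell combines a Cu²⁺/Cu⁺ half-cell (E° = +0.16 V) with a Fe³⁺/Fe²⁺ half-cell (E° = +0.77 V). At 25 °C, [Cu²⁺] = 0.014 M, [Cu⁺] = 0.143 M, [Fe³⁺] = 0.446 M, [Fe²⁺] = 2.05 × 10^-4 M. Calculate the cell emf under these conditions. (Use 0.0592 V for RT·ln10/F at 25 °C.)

The Fe³⁺/Fe²⁺ couple has the higher reduction potential and acts as the cathode, so E°_cell = +0.77 − (+0.16) = 0.61 V.
Balancing electrons gives n = 1; the reaction quotient is Q = [Cu²⁺]·[Fe²⁺]/([Cu⁺]·[Fe³⁺]) = 4.5 × 10^-5.
At 25 °C, E = E° − (0.0592/n) log Q = 0.61 − (0.0592/1)(-4.347) = 0.610 + 0.257 = 0.867 V.

0.867 V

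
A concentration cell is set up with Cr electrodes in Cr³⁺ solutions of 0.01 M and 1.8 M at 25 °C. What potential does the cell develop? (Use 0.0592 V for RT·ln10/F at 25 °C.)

0.044 V

Both half-cells are Cr³⁺/Cr, so E°_cell = 0. The concentrated side is the cathode; the cell reaction moves Cr³⁺ from high to low concentration with n = 3.
Q = [Cr³⁺]_dilute/[Cr³⁺]_conc = 0.01/1.8 = 0.00556.
E = 0 − (0.0592/3) log Q = −(0.0592/3)(-2.255) = 0.0445 V.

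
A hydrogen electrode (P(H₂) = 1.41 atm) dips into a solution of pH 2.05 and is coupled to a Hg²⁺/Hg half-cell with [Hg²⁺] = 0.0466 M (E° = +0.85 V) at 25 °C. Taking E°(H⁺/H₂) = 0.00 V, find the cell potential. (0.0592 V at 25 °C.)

0.94 V

The Hg²⁺/Hg couple is the cathode, so E°_cell = 0.85 V; n = 2.
[H⁺] = 10^(−2.05) = 0.0089 M, and Q = [H⁺]^2 / ([Hg²⁺]·P(H₂)) = 0.00121.
E = E° − (0.0592/2) log Q = 0.85 − (0.0592/2)(-2.918) = 0.936 V.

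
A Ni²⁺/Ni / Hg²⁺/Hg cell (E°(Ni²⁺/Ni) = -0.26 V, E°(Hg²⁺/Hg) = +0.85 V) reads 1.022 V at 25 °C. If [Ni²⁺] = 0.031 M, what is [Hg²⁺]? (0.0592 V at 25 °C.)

From the Nernst equation, log Q = n(E° − E)/0.0592 = 2(1.11 − 1.022)/0.0592 = 2.973, so Q = 940.
With Q = [Ni²⁺]/[Hg²⁺] and the known concentrations, [Hg²⁺] in the denominator gives [Hg²⁺] = 3.3 × 10^-5 M.

3.3 × 10^-5 M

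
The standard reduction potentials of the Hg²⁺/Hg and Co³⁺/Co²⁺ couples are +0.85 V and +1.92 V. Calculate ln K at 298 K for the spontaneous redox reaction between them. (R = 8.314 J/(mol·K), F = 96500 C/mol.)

ln K = 83.4

E°_cell = +1.92 − (+0.85) = 1.07 V, with n = 2 electrons transferred.
At equilibrium E = 0, so the Nernst equation gives ln K = nFE°/RT = (2)(96500)(1.07)/((8.314)(298)) = 83.35.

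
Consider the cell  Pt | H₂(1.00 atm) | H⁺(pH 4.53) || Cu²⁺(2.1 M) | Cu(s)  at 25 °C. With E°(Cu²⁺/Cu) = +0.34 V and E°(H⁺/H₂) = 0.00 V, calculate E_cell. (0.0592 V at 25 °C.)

The Cu²⁺/Cu couple is the cathode, so E°_cell = 0.34 V; n = 2.
[H⁺] = 10^(−4.53) = 3 × 10^-5 M, and Q = [H⁺]^2 / ([Cu²⁺]·P(H₂)) = 4.15 × 10^-10.
E = E° − (0.0592/2) log Q = 0.34 − (0.0592/2)(-9.382) = 0.618 V.

0.62 V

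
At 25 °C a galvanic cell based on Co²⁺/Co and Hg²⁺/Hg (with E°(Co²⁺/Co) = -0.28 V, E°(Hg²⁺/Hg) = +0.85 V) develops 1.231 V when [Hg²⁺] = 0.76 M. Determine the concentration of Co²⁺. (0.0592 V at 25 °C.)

From the Nernst equation, log Q = n(E° − E)/0.0592 = 2(1.13 − 1.231)/0.0592 = -3.412, so Q = 3.87 × 10^-4.
With Q = [Co²⁺]/[Hg²⁺] and the known concentrations, [Co²⁺] in the numerator gives [Co²⁺] = 2.9 × 10^-4 M.

2.9 × 10^-4 M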